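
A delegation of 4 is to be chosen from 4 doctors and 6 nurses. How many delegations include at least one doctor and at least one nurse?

194

Unrestricted: C(10,4) = 210 ways to pick any 4 of the 10.
Subtract selections that omit an entire group: no doctors → C(6,4) = 15; no nurses → C(4,4) = 1.
Both groups omitted at once is impossible, so 210 − 16 = 194.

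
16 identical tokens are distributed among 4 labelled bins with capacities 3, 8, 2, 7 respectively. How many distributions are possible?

Ignoring the caps, the number of non-negative solutions to x_1+…+x_4 = 16 is C(19,3) = 969.
Subtract solutions that violate a single cap (substitute x_i' = x_i − (cap_i+1)): x_1 ≥ 4 gives C(15,3) = 455; x_2 ≥ 9 gives C(10,3) = 120; x_3 ≥ 3 gives C(16,3) = 560; x_4 ≥ 8 gives C(11,3) = 165. Together 1300.
Add back pairs where two caps are both exceeded: 20 + 220 + 35 + 35 + 0 + 56 = 366.
Subtract triples: 1 + 0 + 4 + 0 = 5.
By inclusion–exclusion the count is 969 − 1300 + 366 − 5 = 30.

30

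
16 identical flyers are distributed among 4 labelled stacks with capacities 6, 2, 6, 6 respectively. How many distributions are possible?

Ignoring the caps, the number of non-negative solutions to x_1+…+x_4 = 16 is C(19,3) = 969.
Subtract solutions that violate a single cap (substitute x_i' = x_i − (cap_i+1)): x_1 ≥ 7 gives C(12,3) = 220; x_2 ≥ 3 gives C(16,3) = 560; x_3 ≥ 7 gives C(12,3) = 220; x_4 ≥ 7 gives C(12,3) = 220. Together 1220.
Add back pairs where two caps are both exceeded: 84 + 10 + 10 + 84 + 84 + 10 = 282.
By inclusion–exclusion the count is 969 − 1220 + 282 = 31.

31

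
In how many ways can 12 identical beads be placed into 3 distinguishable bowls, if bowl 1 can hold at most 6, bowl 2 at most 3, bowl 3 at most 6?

Without the upper bounds there are C(14,2) = 91 ways to split 12 among 3 bowls.
Subtract solutions that violate a single cap (substitute x_i' = x_i − (cap_i+1)): x_1 ≥ 7 gives C(7,2) = 21; x_2 ≥ 4 gives C(10,2) = 45; x_3 ≥ 7 gives C(7,2) = 21. Together 87.
Add back pairs where two caps are both exceeded: 3 + 0 + 3 = 6.
By inclusion–exclusion the count is 91 − 87 + 6 = 10.

10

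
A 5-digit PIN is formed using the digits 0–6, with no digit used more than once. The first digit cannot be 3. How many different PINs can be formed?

The first digit has 7−1 = 6 choices (anything except 3).
The remaining 4 digits are filled from the other 6 symbols without repetition: 6 × 5 × 4 × 3 = 360.
Total: 6 × 360 = 2160.

2160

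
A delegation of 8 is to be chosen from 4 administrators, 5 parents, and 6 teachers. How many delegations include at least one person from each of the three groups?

6216

With no constraint there are C(15,8) = 6435 possible selections.
Subtract selections that omit an entire group: no administrators → C(11,8) = 165; no parents → C(10,8) = 45; no teachers → C(9,8) = 9.
Add back selections omitting two groups (i.e. drawn from a single group): C(4,8) + C(5,8) + C(6,8) = 0.
By inclusion–exclusion: 6435 − 219 + 0 = 6216.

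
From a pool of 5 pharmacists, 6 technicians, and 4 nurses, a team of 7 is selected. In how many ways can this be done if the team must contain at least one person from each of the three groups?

5949

Unrestricted: C(15,7) = 6435 ways to pick any 7 of the 15.
Selections missing a whole group: no pharmacists → C(10,7) = 120; no technicians → C(9,7) = 36; no nurses → C(11,7) = 330.
Add back selections omitting two groups (i.e. drawn from a single group): C(5,7) + C(6,7) + C(4,7) = 0.
By inclusion–exclusion: 6435 − 486 + 0 = 5949.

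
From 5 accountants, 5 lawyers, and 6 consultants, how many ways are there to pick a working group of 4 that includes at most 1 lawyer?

1155

Split by how many lawyers are chosen (0 through 1).
Sum: C(5,0)·C(11,4) + C(5,1)·C(11,3) = 330 + 825 = 1155.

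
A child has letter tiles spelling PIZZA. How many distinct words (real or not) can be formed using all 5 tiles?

PIZZA has 5 letters with Z appearing twice.
The number of distinct arrangements is 5!/(2!) = 120/2 = 60.

60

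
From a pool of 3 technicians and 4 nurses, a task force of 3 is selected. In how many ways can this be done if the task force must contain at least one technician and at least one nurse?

Total 3-person selections from all 7: C(7,3) = 35.
Subtract selections that omit an entire group: no technicians → C(4,3) = 4; no nurses → C(3,3) = 1.
Both groups omitted at once is impossible, so 35 − 5 = 30.

30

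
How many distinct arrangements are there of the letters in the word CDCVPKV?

CDCVPKV has 7 letters with C appearing twice and V appearing twice.
So there are 7! / (2!·2!) = 1260 distinguishable arrangements.

1260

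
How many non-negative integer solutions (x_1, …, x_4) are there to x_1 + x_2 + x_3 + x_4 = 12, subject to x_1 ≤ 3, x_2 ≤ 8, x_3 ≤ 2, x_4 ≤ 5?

Without the upper bounds there are C(15,3) = 455 ways to split 12 among 4 variables.
Subtract solutions that violate a single cap (substitute x_i' = x_i − (cap_i+1)): x_1 ≥ 4 gives C(11,3) = 165; x_2 ≥ 9 gives C(6,3) = 20; x_3 ≥ 3 gives C(12,3) = 220; x_4 ≥ 6 gives C(9,3) = 84. Together 489.
Add back pairs where two caps are both exceeded: 0 + 56 + 10 + 1 + 0 + 20 = 87.
By inclusion–exclusion the count is 455 − 489 + 87 = 53.

53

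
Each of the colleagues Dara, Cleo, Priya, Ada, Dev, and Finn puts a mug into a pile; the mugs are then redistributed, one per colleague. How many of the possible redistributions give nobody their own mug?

265

This is the derangement count D_6: permutations of 6 items with no fixed point.
By inclusion–exclusion this is Σ_{j=0}^{6} (−1)^j C(6,j)·(6−j)!.
Computing: 720 − 720 + 360 − 120 + 30 − 6 + 1 = 265.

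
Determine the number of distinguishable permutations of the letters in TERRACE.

1260

TERRACE has 7 letters with E appearing twice and R appearing twice.
The number of distinct arrangements is 7!/(2!·2!) = 5040/4 = 1260.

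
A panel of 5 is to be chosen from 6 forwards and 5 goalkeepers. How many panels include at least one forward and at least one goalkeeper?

Total 5-person selections from all 11: C(11,5) = 462.
Subtract selections that omit an entire group: no forwards → C(5,5) = 1; no goalkeepers → C(6,5) = 6.
Both groups omitted at once is impossible, so 462 − 7 = 455.

455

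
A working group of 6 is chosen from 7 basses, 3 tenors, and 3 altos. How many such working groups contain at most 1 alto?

966

Split by how many altos are chosen (0 through 1).
Sum: C(3,0)·C(10,6) + C(3,1)·C(10,5) = 210 + 756 = 966.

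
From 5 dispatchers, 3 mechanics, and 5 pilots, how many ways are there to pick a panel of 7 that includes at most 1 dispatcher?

148

Split by how many dispatchers are chosen (0 through 1).
Sum: C(5,0)·C(8,7) + C(5,1)·C(8,6) = 8 + 140 = 148.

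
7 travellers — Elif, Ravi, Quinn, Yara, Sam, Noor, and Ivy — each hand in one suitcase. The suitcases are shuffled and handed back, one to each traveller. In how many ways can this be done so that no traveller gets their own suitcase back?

1854

Let Aᵢ be the assignments in which traveller i gets their own suitcase. We want the size of the complement of A₁∪…∪A_7.
By inclusion–exclusion this is Σ_{j=0}^{7} (−1)^j C(7,j)·(7−j)!.
Computing: 5040 − 5040 + 2520 − 840 + 210 − 42 + 7 − 1 = 1854.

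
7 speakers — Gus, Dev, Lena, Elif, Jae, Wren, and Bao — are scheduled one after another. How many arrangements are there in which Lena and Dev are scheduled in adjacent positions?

Glue Lena and Dev into one block (2 internal orders), leaving 6 units to arrange in a row.
That gives 2 × 6! = 2 × 720 = 1440.

1440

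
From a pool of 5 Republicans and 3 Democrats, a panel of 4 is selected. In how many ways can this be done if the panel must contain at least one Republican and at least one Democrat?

65

Total 4-person selections from all 8: C(8,4) = 70.
Subtract selections that omit an entire group: no Republicans → C(3,4) = 0; no Democrats → C(5,4) = 5.
Both groups omitted at once is impossible, so 70 − 5 = 65.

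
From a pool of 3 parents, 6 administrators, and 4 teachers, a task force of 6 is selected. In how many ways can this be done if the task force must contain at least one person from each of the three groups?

1416

Total 6-person selections from all 13: C(13,6) = 1716.
Subtract selections that omit an entire group: no parents → C(10,6) = 210; no administrators → C(7,6) = 7; no teachers → C(9,6) = 84.
Add back selections omitting two groups (i.e. drawn from a single group): C(3,6) + C(6,6) + C(4,6) = 1.
By inclusion–exclusion: 1716 − 301 + 1 = 1416.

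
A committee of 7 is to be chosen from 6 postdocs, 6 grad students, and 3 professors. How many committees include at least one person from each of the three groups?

5571

Unrestricted: C(15,7) = 6435 ways to pick any 7 of the 15.
Selections missing a whole group: no postdocs → C(9,7) = 36; no grad students → C(9,7) = 36; no professors → C(12,7) = 792.
Add back selections omitting two groups (i.e. drawn from a single group): C(6,7) + C(6,7) + C(3,7) = 0.
By inclusion–exclusion: 6435 − 864 + 0 = 5571.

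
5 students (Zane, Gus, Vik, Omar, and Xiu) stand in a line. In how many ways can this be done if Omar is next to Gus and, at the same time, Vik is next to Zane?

Treat {Omar,Gus} as one block (2 orders) and {Vik,Zane} as another (2 orders).
That leaves 3 units to arrange: 2 × 2 × 3! = 4 × 6 = 24.

24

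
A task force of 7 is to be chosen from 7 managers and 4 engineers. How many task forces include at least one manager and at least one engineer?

329

With no constraint there are C(11,7) = 330 possible selections.
Subtract selections that omit an entire group: no managers → C(4,7) = 0; no engineers → C(7,7) = 1.
Both groups omitted at once is impossible, so 330 − 1 = 329.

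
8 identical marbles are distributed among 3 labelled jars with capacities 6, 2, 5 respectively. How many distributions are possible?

Without the upper bounds there are C(10,2) = 45 ways to split 8 among 3 jars.
Subtract solutions that violate a single cap (substitute x_i' = x_i − (cap_i+1)): x_1 ≥ 7 gives C(3,2) = 3; x_2 ≥ 3 gives C(7,2) = 21; x_3 ≥ 6 gives C(4,2) = 6. Together 30.
No two caps can be exceeded simultaneously, so the pair terms are all 0.
By inclusion–exclusion the count is 45 − 30 + 0 = 15.

15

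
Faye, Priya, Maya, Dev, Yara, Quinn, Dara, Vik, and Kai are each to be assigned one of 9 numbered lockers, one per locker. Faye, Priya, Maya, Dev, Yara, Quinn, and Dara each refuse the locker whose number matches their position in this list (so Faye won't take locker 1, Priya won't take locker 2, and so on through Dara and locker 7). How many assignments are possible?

165016

Let Aᵢ (for 1 ≤ i ≤ 7) be the placements that put person i in their forbidden locker. Any j of these fix j positions, leaving (9−j)! ways to fill the rest, and there are C(7,j) ways to pick which j.
By inclusion–exclusion, the number of valid placements is Σ_{j=0}^{7} (−1)^j C(7,j)·(9−j)!.
Computing: 362880 − 282240 + 105840 − 25200 + 4200 − 504 + 42 − 2 = 165016.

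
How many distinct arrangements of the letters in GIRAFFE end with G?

360

Fix G in the last position and arrange the remaining 6 letters.
Those 6 letters have F appearing twice, giving (6)!/(2!) = 360.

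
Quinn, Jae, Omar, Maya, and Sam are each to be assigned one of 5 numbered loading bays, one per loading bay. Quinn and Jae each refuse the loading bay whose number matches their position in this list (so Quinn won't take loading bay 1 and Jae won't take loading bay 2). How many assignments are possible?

78

Let Aᵢ (for i ∈ {1, 2}) be the placements that put person i in their forbidden loading bay. Any j of these fix j positions, leaving (5−j)! ways to fill the rest, and there are C(2,j) ways to pick which j.
By inclusion–exclusion, the number of valid placements is Σ_{j=0}^{2} (−1)^j C(2,j)·(5−j)!.
Computing: 120 − 48 + 6 = 78.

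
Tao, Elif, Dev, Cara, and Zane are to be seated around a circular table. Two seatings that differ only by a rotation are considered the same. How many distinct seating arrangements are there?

24

Seat Tao anywhere (absorbing the rotational symmetry), then permute the other 4: (4)! = 24.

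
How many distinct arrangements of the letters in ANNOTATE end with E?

Fix E in the last position and arrange the remaining 7 letters.
Those 7 letters have A appearing twice, N appearing twice, and T appearing twice, giving (7)!/(2!·2!·2!) = 630.

630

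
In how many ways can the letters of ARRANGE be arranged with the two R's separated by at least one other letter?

Total arrangements of ARRANGE: 7!/(2!·2!) = 1260.
Arrangements with the R's together: treat RR as one letter, giving (6)!/(2!) = 360.
Subtracting, 1260 − 360 = 900 arrangements keep the R's apart.

900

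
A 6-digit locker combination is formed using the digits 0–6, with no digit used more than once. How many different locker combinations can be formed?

Choose and order 6 of the 7 symbols: the first digit has 7 options, the next 6, and so on down to 2.
That product is 7 × 6 × 5 × 4 × 3 × 2 = 5040.

5040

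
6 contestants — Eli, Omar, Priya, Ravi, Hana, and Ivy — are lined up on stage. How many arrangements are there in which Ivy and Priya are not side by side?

There are 6! = 720 arrangements in all. If Ivy and Priya are adjacent, merging them into one block gives 2·(5)! = 240 arrangements.
So 720 − 240 = 480 arrangements keep them apart.

480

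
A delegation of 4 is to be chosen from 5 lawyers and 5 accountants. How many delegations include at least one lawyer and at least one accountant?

With no constraint there are C(10,4) = 210 possible selections.
Selections missing a whole group: no lawyers → C(5,4) = 5; no accountants → C(5,4) = 5.
Both groups omitted at once is impossible, so 210 − 10 = 200.

200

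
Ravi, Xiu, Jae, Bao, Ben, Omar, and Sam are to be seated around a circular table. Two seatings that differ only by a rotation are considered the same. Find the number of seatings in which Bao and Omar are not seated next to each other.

Without the restriction there are (6)! = 720 seatings.
Seatings with Bao beside Omar: treat them as a block with 2 internal orders, giving 2 × (5)! = 240.
Subtracting, 720 − 240 = 480.

480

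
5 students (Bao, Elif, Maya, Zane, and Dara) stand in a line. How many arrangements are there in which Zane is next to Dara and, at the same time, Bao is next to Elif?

Treat {Zane,Dara} as one block (2 orders) and {Bao,Elif} as another (2 orders).
That leaves 3 units to arrange: 2 × 2 × 3! = 4 × 6 = 24.

24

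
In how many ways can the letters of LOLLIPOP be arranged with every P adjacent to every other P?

420

Treat the 2 copies of P as a single block. The multiset to arrange is then {PP, I, L, L, L, O, O}, 7 items in all.
That gives (7)!/(3!·2!) = 420 arrangements.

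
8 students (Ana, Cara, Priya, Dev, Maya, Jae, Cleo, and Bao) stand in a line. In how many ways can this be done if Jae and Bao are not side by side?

30240

Of the 8! = 40320 arrangements, those with Jae and Bao adjacent number 2 × 7! = 10080 (treat the pair as a block with 2 internal orders).
So 40320 − 10080 = 30240 arrangements keep them apart.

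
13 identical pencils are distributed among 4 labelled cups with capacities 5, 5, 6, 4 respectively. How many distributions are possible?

By stars and bars, unrestricted non-negative solutions to x_1+…+x_4 = 13 number C(13+3,3) = 560.
Subtract solutions that violate a single cap (substitute x_i' = x_i − (cap_i+1)): x_1 ≥ 6 gives C(10,3) = 120; x_2 ≥ 6 gives C(10,3) = 120; x_3 ≥ 7 gives C(9,3) = 84; x_4 ≥ 5 gives C(11,3) = 165. Together 489.
Add back pairs where two caps are both exceeded: 4 + 1 + 10 + 1 + 10 + 4 = 30.
By inclusion–exclusion the count is 560 − 489 + 30 = 101.

101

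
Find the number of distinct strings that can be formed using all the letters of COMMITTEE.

The 9 letters of COMMITTEE have repeats: E appearing twice, M appearing twice, and T appearing twice.
Dividing 9! = 362880 by 2!·2!·2! = 8 for the repeated letters gives 45360.

45360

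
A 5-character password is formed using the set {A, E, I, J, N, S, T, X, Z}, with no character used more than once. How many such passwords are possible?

15120

Choose and order 5 of the 9 symbols: the first character has 9 options, the next 8, and so on down to 5.
9 × 8 × 7 × 6 × 5 = 15120.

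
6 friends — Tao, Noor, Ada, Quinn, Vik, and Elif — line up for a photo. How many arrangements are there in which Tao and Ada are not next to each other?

480

There are 6! = 720 arrangements in all. If Tao and Ada are adjacent, merging them into one block gives 2·(5)! = 240 arrangements.
So 720 − 240 = 480 arrangements keep them apart.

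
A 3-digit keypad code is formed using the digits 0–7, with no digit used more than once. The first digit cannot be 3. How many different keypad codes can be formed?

The first digit has 8−1 = 7 choices (anything except 3).
The remaining 2 digits are filled from the other 7 symbols without repetition: 7 × 6 = 42.
Total: 7 × 42 = 294.

294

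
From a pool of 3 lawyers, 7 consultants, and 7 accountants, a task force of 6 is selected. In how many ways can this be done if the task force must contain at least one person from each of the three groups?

8967

With no constraint there are C(17,6) = 12376 possible selections.
Selections missing a whole group: no lawyers → C(14,6) = 3003; no consultants → C(10,6) = 210; no accountants → C(10,6) = 210.
Add back selections omitting two groups (i.e. drawn from a single group): C(3,6) + C(7,6) + C(7,6) = 14.
By inclusion–exclusion: 12376 − 3423 + 14 = 8967.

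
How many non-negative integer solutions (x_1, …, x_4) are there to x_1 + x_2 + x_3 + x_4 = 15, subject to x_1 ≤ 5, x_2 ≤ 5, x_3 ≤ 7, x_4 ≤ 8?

202

By stars and bars, unrestricted non-negative solutions to x_1+…+x_4 = 15 number C(15+3,3) = 816.
Subtract solutions that violate a single cap (substitute x_i' = x_i − (cap_i+1)): x_1 ≥ 6 gives C(12,3) = 220; x_2 ≥ 6 gives C(12,3) = 220; x_3 ≥ 8 gives C(10,3) = 120; x_4 ≥ 9 gives C(9,3) = 84. Together 644.
Add back pairs where two caps are both exceeded: 20 + 4 + 1 + 4 + 1 + 0 = 30.
By inclusion–exclusion the count is 816 − 644 + 30 = 202.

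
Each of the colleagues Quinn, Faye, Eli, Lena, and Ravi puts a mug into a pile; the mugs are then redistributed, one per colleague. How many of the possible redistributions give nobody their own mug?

This is the derangement count D_5: permutations of 5 items with no fixed point.
By inclusion–exclusion this is Σ_{j=0}^{5} (−1)^j C(5,j)·(5−j)!.
Computing: 120 − 120 + 60 − 20 + 5 − 1 = 44.

44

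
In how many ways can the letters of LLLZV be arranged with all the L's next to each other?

Treat the 3 copies of L as a single block. The multiset to arrange is then {LLL, V, Z}, 3 items in all.
All 3 items are distinct, so there are (3)! = 6 arrangements.

6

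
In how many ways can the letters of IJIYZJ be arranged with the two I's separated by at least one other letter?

There are 6!/(2!·2!) = 180 arrangements of IJIYZJ in total.
Arrangements with the I's together: treat II as one letter, giving (5)!/(2!) = 60.
Hence 180 − 60 = 120.

120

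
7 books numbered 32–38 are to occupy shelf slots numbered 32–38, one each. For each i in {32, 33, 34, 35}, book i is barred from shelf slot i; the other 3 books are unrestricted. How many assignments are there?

Let Aᵢ (for 32 ≤ i ≤ 35) be the placements that put book i in its forbidden shelf slot. Any j of these fix j positions, leaving (7−j)! ways to fill the rest, and there are C(4,j) ways to pick which j.
By inclusion–exclusion, the number of valid placements is Σ_{j=0}^{4} (−1)^j C(4,j)·(7−j)!.
Computing: 5040 − 2880 + 720 − 96 + 6 = 2790.

2790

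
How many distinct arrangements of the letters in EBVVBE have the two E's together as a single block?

Treat the 2 copies of E as a single block. The multiset to arrange is then {EE, B, B, V, V}, 5 items in all.
That gives (5)!/(2!·2!) = 30 arrangements.

30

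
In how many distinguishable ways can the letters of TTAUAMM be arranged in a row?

The 7 letters of TTAUAMM have repeats: A appearing twice, M appearing twice, and T appearing twice.
The number of distinct arrangements is 7!/(2!·2!·2!) = 5040/8 = 630.

630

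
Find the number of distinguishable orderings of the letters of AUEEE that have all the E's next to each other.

Treat the 3 copies of E as a single block. The multiset to arrange is then {EEE, A, U}, 3 items in all.
All 3 items are distinct, so there are (3)! = 6 arrangements.

6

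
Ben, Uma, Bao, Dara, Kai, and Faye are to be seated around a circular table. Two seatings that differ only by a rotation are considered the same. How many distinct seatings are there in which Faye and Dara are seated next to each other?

Treat {Faye, Dara} as one unit (2 internal orders) and seat the resulting 5 units around the table: (4)! circular arrangements.
So 2 × (4)! = 2 × 24 = 48.

48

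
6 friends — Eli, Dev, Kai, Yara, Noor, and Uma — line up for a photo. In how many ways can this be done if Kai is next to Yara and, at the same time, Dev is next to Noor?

96

Treat {Kai,Yara} as one block (2 orders) and {Dev,Noor} as another (2 orders).
That leaves 4 units to arrange: 2 × 2 × 4! = 4 × 24 = 96.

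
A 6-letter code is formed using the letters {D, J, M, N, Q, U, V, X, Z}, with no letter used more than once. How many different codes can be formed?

This is a permutation of 6 out of 9: P(9,6) = 9!/3!.
That product is 9 × 8 × 7 × 6 × 5 × 4 = 60480.

60480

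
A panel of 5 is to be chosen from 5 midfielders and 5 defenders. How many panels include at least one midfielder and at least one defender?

Total 5-person selections from all 10: C(10,5) = 252.
Subtract selections that omit an entire group: no midfielders → C(5,5) = 1; no defenders → C(5,5) = 1.
Both groups omitted at once is impossible, so 252 − 2 = 250.

250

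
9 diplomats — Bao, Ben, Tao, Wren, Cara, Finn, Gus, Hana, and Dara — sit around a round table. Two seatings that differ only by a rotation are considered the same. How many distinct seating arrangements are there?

Seat Bao anywhere (absorbing the rotational symmetry), then permute the other 8: (8)! = 40320.

40320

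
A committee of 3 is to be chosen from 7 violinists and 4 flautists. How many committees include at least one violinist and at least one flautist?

With no constraint there are C(11,3) = 165 possible selections.
Selections missing a whole group: no violinists → C(4,3) = 4; no flautists → C(7,3) = 35.
Both groups omitted at once is impossible, so 165 − 39 = 126.

126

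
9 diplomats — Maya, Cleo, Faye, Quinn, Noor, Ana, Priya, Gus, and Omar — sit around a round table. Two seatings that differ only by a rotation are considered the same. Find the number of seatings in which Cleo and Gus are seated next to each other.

Glue Cleo and Gus into a block (2 internal orders). Seating 8 units around a circle gives (7)! arrangements.
So 2 × (7)! = 2 × 5040 = 10080.

10080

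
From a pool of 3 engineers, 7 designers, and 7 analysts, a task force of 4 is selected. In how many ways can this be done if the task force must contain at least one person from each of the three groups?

1029

Unrestricted: C(17,4) = 2380 ways to pick any 4 of the 17.
Selections missing a whole group: no engineers → C(14,4) = 1001; no designers → C(10,4) = 210; no analysts → C(10,4) = 210.
Add back selections omitting two groups (i.e. drawn from a single group): C(3,4) + C(7,4) + C(7,4) = 70.
By inclusion–exclusion: 2380 − 1421 + 70 = 1029.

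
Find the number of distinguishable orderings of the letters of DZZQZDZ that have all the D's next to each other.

Treat the 2 copies of D as a single block. The multiset to arrange is then {DD, Q, Z, Z, Z, Z}, 6 items in all.
That gives (6)!/(4!) = 30 arrangements.

30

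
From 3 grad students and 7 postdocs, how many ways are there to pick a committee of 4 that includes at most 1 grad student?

140

Split by how many grad students are chosen (0 through 1).
Sum: C(3,0)·C(7,4) + C(3,1)·C(7,3) = 35 + 105 = 140.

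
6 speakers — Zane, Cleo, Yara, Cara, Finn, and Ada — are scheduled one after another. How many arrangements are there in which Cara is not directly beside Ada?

Of the 6! = 720 arrangements, those with Cara and Ada adjacent number 2 × 5! = 240 (treat the pair as a block with 2 internal orders).
So 720 − 240 = 480 arrangements keep them apart.

480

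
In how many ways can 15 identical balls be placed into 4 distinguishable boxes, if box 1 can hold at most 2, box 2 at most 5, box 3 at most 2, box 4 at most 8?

By stars and bars, unrestricted non-negative solutions to x_1+…+x_4 = 15 number C(15+3,3) = 816.
Subtract solutions that violate a single cap (substitute x_i' = x_i − (cap_i+1)): x_1 ≥ 3 gives C(15,3) = 455; x_2 ≥ 6 gives C(12,3) = 220; x_3 ≥ 3 gives C(15,3) = 455; x_4 ≥ 9 gives C(9,3) = 84. Together 1214.
Add back pairs where two caps are both exceeded: 84 + 220 + 20 + 84 + 1 + 20 = 429.
Subtract triples: 20 + 0 + 1 + 0 = 21.
By inclusion–exclusion the count is 816 − 1214 + 429 − 21 = 10.

10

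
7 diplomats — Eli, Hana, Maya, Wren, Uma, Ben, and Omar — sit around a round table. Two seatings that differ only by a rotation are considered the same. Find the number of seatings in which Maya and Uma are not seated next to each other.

All circular seatings of 7 people number (6)! = 720.
Seatings with Maya beside Uma: treat them as a block with 2 internal orders, giving 2 × (5)! = 240.
Subtracting, 720 − 240 = 480.

480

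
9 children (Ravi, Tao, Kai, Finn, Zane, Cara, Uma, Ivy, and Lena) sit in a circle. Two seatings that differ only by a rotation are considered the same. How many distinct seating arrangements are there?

Fix one person's seat to break rotational symmetry; the remaining 8 people can be arranged in (8)! = 40320 ways.

40320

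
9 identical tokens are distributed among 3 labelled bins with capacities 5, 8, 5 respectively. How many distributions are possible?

34

Without the upper bounds there are C(11,2) = 55 ways to split 9 among 3 bins.
Subtract solutions that violate a single cap (substitute x_i' = x_i − (cap_i+1)): x_1 ≥ 6 gives C(5,2) = 10; x_2 ≥ 9 gives C(2,2) = 1; x_3 ≥ 6 gives C(5,2) = 10. Together 21.
No two caps can be exceeded simultaneously, so the pair terms are all 0.
By inclusion–exclusion the count is 55 − 21 + 0 = 34.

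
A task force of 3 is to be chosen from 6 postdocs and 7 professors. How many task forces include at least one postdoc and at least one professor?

With no constraint there are C(13,3) = 286 possible selections.
Subtract selections that omit an entire group: no postdocs → C(7,3) = 35; no professors → C(6,3) = 20.
Both groups omitted at once is impossible, so 286 − 55 = 231.

231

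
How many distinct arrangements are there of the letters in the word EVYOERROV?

22680

The 9 letters of EVYOERROV have repeats: E appearing twice, O appearing twice, R appearing twice, and V appearing twice.
The number of distinct arrangements is 9!/(2!·2!·2!·2!) = 362880/16 = 22680.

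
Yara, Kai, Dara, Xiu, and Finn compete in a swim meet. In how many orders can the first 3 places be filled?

There are 5 choices for 1st place, 4 for 2nd, and 3 for 3rd.
That gives 5 × 4 × 3 = 60.

60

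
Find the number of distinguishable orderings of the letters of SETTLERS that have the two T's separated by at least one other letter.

There are 8!/(2!·2!·2!) = 5040 arrangements of SETTLERS in total.
Arrangements with the T's together: treat TT as one letter, giving (7)!/(2!·2!) = 1260.
Hence 5040 − 1260 = 3780.

3780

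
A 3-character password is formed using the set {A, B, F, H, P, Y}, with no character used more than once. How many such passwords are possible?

This is a permutation of 3 out of 6: P(6,3) = 6!/3!.
6 × 5 × 4 = 120.

120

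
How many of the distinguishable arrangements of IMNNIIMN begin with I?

210

With the first slot taken by I, it remains to arrange the other 7 letters (MNNIIMN).
Those 7 letters have I appearing twice, M appearing twice, and N appearing 3 times, giving (7)!/(3!·2!·2!) = 210.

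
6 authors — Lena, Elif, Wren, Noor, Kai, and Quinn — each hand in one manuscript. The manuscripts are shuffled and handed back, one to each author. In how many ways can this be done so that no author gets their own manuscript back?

Count assignments avoiding every fixed point. For any j of the 6 authors fixed to their own manuscript, the other 6−j can be arranged in (6−j)! ways.
By inclusion–exclusion this is Σ_{j=0}^{6} (−1)^j C(6,j)·(6−j)!.
Computing: 720 − 720 + 360 − 120 + 30 − 6 + 1 = 265.

265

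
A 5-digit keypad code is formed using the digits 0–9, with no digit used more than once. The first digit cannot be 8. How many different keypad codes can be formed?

The first digit has 10−1 = 9 choices (anything except 8).
The remaining 4 digits are filled from the other 9 symbols without repetition: 9 × 8 × 7 × 6 = 3024.
Total: 9 × 3024 = 27216.

27216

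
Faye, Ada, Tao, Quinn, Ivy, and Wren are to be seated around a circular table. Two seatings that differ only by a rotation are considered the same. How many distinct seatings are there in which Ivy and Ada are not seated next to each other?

All circular seatings of 6 people number (5)! = 120.
Those with Ivy next to Ada: fuse the pair into one unit and seat 5 units around a circle — 2·(4)! = 48.
Subtracting, 120 − 48 = 72.

72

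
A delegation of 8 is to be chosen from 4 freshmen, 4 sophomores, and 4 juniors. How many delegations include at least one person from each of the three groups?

492

With no constraint there are C(12,8) = 495 possible selections.
Subtract selections that omit an entire group: no freshmen → C(8,8) = 1; no sophomores → C(8,8) = 1; no juniors → C(8,8) = 1.
Add back selections omitting two groups (i.e. drawn from a single group): C(4,8) + C(4,8) + C(4,8) = 0.
By inclusion–exclusion: 495 − 3 + 0 = 492.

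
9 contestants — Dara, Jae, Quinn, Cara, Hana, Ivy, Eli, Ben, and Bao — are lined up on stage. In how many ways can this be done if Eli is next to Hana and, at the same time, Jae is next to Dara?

Treat {Eli,Hana} as one block (2 orders) and {Jae,Dara} as another (2 orders).
That leaves 7 units to arrange: 2 × 2 × 7! = 4 × 5040 = 20160.

20160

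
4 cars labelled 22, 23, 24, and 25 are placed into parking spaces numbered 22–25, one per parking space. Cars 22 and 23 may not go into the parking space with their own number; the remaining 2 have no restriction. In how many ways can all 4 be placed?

Let Aᵢ (for i ∈ {22, 23}) be the placements that put car i in its forbidden parking space. Any j of these fix j positions, leaving (4−j)! ways to fill the rest, and there are C(2,j) ways to pick which j.
By inclusion–exclusion, the number of valid placements is Σ_{j=0}^{2} (−1)^j C(2,j)·(4−j)!.
Computing: 24 − 12 + 2 = 14.

14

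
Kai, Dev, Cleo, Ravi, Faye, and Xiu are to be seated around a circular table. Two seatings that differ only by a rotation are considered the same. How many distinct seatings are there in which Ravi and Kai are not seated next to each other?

Without the restriction there are (5)! = 120 seatings.
Seatings with Ravi beside Kai: treat them as a block with 2 internal orders, giving 2 × (4)! = 48.
Subtracting, 120 − 48 = 72.

72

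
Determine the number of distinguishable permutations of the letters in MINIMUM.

The 7 letters of MINIMUM have repeats: I appearing twice and M appearing 3 times.
Dividing 7! = 5040 by 3!·2! = 12 for the repeated letters gives 420.

420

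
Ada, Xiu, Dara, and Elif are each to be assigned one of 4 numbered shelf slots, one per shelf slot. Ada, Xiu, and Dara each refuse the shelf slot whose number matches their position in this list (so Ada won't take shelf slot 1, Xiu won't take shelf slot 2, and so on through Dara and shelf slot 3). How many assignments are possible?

11

Let Aᵢ (for i ∈ {1, 2, 3}) be the placements that put person i in their forbidden shelf slot. Any j of these fix j positions, leaving (4−j)! ways to fill the rest, and there are C(3,j) ways to pick which j.
By inclusion–exclusion, the number of valid placements is Σ_{j=0}^{3} (−1)^j C(3,j)·(4−j)!.
Computing: 24 − 18 + 6 − 1 = 11.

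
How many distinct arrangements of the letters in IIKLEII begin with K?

30

With the first slot taken by K, it remains to arrange the other 6 letters (IILEII).
Those 6 letters have I appearing 4 times, giving (6)!/(4!) = 30.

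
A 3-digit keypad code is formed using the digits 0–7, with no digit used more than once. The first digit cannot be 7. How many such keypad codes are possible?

294

The first digit has 8−1 = 7 choices (anything except 7).
The remaining 2 digits are filled from the other 7 symbols without repetition: 7 × 6 = 42.
Total: 7 × 42 = 294.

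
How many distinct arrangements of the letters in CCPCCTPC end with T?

21

Fix T in the last position and arrange the remaining 7 letters.
Those 7 letters have C appearing 5 times and P appearing twice, giving (7)!/(5!·2!) = 21.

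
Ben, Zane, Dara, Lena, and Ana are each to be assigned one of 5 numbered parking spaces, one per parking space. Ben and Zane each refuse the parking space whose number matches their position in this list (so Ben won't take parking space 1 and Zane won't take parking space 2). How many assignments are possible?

78

Let Aᵢ (for i ∈ {1, 2}) be the placements that put person i in their forbidden parking space. Any j of these fix j positions, leaving (5−j)! ways to fill the rest, and there are C(2,j) ways to pick which j.
By inclusion–exclusion, the number of valid placements is Σ_{j=0}^{2} (−1)^j C(2,j)·(5−j)!.
Computing: 120 − 48 + 6 = 78.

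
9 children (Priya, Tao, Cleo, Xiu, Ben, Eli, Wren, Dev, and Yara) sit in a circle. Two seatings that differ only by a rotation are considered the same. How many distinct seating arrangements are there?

40320

Seat Priya anywhere (absorbing the rotational symmetry), then permute the other 8: (8)! = 40320.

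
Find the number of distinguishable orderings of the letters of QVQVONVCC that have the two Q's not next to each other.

Total arrangements of QVQVONVCC: 9!/(3!·2!·2!) = 15120.
Arrangements with the Q's together: treat QQ as one letter, giving (8)!/(3!·2!) = 3360.
Hence 15120 − 3360 = 11760.

11760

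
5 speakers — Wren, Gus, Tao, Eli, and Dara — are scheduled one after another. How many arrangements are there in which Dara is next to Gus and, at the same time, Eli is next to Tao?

Treat {Dara,Gus} as one block (2 orders) and {Eli,Tao} as another (2 orders).
That leaves 3 units to arrange: 2 × 2 × 3! = 4 × 6 = 24.

24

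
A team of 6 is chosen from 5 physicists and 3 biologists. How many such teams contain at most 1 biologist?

3

Split by how many biologists are chosen (0 through 1).
Sum: C(3,0)·C(5,6) + C(3,1)·C(5,5) = 0 + 3 = 3.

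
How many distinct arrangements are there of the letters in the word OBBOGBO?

140

OBBOGBO has 7 letters with B appearing 3 times and O appearing 3 times.
Dividing 7! = 5040 by 3!·3! = 36 for the repeated letters gives 140.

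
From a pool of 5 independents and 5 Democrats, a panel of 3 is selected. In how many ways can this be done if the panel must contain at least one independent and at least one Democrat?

With no constraint there are C(10,3) = 120 possible selections.
Selections missing a whole group: no independents → C(5,3) = 10; no Democrats → C(5,3) = 10.
Both groups omitted at once is impossible, so 120 − 20 = 100.

100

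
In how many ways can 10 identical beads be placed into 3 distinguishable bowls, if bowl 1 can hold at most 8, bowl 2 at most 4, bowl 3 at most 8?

39

Without the upper bounds there are C(12,2) = 66 ways to split 10 among 3 bowls.
Subtract solutions that violate a single cap (substitute x_i' = x_i − (cap_i+1)): x_1 ≥ 9 gives C(3,2) = 3; x_2 ≥ 5 gives C(7,2) = 21; x_3 ≥ 9 gives C(3,2) = 3. Together 27.
No two caps can be exceeded simultaneously, so the pair terms are all 0.
By inclusion–exclusion the count is 66 − 27 + 0 = 39.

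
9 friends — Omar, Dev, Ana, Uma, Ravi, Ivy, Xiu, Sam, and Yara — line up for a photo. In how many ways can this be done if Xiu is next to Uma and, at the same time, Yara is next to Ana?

20160

Treat {Xiu,Uma} as one block (2 orders) and {Yara,Ana} as another (2 orders).
That leaves 7 units to arrange: 2 × 2 × 7! = 4 × 5040 = 20160.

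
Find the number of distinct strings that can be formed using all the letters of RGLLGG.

Letter multiplicities in RGLLGG: G×3, L×2, R×1.
So there are 6! / (3!·2!) = 60 distinguishable arrangements.

60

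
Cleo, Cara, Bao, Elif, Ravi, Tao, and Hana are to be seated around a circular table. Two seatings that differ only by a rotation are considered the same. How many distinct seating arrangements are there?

720

Around a circle, 7 distinct people have 7!/7 = (6)! = 720 rotationally distinct seatings.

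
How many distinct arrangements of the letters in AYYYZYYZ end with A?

Fix A in the last position and arrange the remaining 7 letters.
Those 7 letters have Y appearing 5 times and Z appearing twice, giving (7)!/(5!·2!) = 21.

21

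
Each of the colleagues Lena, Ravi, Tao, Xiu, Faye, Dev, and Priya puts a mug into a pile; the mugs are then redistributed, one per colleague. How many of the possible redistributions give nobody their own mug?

This is the derangement count D_7: permutations of 7 items with no fixed point.
By inclusion–exclusion this is Σ_{j=0}^{7} (−1)^j C(7,j)·(7−j)!.
Computing: 5040 − 5040 + 2520 − 840 + 210 − 42 + 7 − 1 = 1854.

1854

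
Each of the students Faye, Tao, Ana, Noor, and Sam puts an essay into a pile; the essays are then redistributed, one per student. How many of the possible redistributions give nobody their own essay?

44

Let Aᵢ be the assignments in which student i gets their own essay. We want the size of the complement of A₁∪…∪A_5.
By inclusion–exclusion this is Σ_{j=0}^{5} (−1)^j C(5,j)·(5−j)!.
Computing: 120 − 120 + 60 − 20 + 5 − 1 = 44.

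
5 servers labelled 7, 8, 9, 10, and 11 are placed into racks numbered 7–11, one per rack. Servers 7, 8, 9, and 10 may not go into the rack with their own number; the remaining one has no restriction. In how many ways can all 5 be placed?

53

Let Aᵢ (for 7 ≤ i ≤ 10) be the placements that put server i in its forbidden rack. Any j of these fix j positions, leaving (5−j)! ways to fill the rest, and there are C(4,j) ways to pick which j.
By inclusion–exclusion, the number of valid placements is Σ_{j=0}^{4} (−1)^j C(4,j)·(5−j)!.
Computing: 120 − 96 + 36 − 8 + 1 = 53.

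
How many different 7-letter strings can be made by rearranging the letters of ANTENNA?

420

Letter multiplicities in ANTENNA: A×2, E×1, N×3, T×1.
The number of distinct arrangements is 7!/(3!·2!) = 5040/12 = 420.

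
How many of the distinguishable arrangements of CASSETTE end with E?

1260

Fix E in the last position and arrange the remaining 7 letters.
Those 7 letters have S appearing twice and T appearing twice, giving (7)!/(2!·2!) = 1260.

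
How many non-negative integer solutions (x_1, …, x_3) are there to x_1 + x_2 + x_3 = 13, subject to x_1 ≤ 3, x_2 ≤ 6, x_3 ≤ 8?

14

Ignoring the caps, the number of non-negative solutions to x_1+…+x_3 = 13 is C(15,2) = 105.
Subtract solutions that violate a single cap (substitute x_i' = x_i − (cap_i+1)): x_1 ≥ 4 gives C(11,2) = 55; x_2 ≥ 7 gives C(8,2) = 28; x_3 ≥ 9 gives C(6,2) = 15. Together 98.
Add back pairs where two caps are both exceeded: 6 + 1 + 0 = 7.
By inclusion–exclusion the count is 105 − 98 + 7 = 14.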